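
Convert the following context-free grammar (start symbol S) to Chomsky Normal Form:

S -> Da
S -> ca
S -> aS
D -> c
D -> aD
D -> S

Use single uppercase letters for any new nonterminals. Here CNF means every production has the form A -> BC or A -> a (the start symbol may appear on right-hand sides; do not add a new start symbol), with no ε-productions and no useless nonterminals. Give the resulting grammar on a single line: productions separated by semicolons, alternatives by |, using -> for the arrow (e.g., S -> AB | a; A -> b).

No ε-productions.
After unit-elimination: S -> Da | aS | ca; D -> c | Da | aD | aS | ca.
TERM: introduce A -> a, B -> c and substitute in every rule of length ≥2.

S -> AS | BA | DA; A -> a; B -> c; D -> c | AD | AS | BA | DA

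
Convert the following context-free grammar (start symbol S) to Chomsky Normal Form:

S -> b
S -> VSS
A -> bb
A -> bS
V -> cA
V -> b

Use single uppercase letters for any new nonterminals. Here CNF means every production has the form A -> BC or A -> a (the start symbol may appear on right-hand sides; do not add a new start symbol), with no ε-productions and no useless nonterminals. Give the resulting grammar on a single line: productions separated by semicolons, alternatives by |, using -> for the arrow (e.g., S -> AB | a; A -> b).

S -> b | VD; A -> BB | BS; B -> b; C -> c; D -> SS; V -> b | CA

No ε-productions.
No unit productions to eliminate.
TERM: introduce B -> b, C -> c and substitute in every rule of length ≥2.
BIN: S -> VSS becomes S -> VD, D -> SS.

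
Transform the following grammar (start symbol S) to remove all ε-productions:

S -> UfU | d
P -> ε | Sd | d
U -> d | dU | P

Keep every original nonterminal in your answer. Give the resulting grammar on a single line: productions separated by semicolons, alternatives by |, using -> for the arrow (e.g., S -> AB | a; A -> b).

Nullable set: {P, U}.
S -> UfU: U, U nullable, giving Uf | UfU | f | fU.
Drop P -> ε.
U -> P: P nullable, giving P.
U -> dU: U nullable, giving d | dU.
Unchanged (no nullable symbols): S -> d; P -> Sd; P -> d; U -> d.

S -> d | f | Uf | fU | UfU; P -> d | Sd; U -> P | d | dU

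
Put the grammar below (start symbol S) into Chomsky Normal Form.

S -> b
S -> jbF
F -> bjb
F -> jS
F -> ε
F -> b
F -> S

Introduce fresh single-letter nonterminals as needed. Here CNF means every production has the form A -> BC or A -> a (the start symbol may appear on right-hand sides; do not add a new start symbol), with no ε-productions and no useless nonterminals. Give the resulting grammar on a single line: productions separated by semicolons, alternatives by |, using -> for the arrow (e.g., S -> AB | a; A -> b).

Nullable: {F}; after ε-elimination: S -> b | jb | jbF; F -> S | b | jS | bjb.
After unit-elimination: S -> b | jb | jbF; F -> b | jS | jb | bjb | jbF.
TERM: introduce A -> b, B -> j and substitute in every rule of length ≥2.
BIN: F -> ABA becomes F -> AC, C -> BA; F -> BAF becomes F -> BD, D -> AF; S -> BAF becomes S -> BE, E -> AF.

S -> b | BA | BE; A -> b; B -> j; C -> BA; D -> AF; E -> AF; F -> b | AC | BA | BD | BS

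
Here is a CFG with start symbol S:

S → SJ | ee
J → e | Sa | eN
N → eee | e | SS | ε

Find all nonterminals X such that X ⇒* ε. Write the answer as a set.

{N}

Directly nullable (have an ε-rule): {N}.
Not nullable: J, S — each has a terminal in every rule's right-hand side or depends on a non-nullable symbol.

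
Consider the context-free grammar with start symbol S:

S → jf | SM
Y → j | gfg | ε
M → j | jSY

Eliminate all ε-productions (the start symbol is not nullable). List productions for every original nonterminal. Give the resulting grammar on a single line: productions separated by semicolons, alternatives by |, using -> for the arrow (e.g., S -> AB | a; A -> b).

Nullable set: {Y}.
M -> jSY: Y nullable, giving jS | jSY.
Drop Y -> ε.
Unchanged (no nullable symbols): S -> SM; S -> jf; M -> j; Y -> gfg; Y -> j.

S -> SM | jf; M -> j | jS | jSY; Y -> j | gfg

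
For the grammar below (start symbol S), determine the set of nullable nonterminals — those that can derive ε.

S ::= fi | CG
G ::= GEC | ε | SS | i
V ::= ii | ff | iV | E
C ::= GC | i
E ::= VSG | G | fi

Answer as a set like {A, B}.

{E, G, V}

Directly nullable (have an ε-rule): {G}.
E is nullable via E -> G (every symbol on the right is already known nullable).
V is nullable via V -> E (every symbol on the right is already known nullable).
Not nullable: C, S — each has a terminal in every rule's right-hand side or depends on a non-nullable symbol.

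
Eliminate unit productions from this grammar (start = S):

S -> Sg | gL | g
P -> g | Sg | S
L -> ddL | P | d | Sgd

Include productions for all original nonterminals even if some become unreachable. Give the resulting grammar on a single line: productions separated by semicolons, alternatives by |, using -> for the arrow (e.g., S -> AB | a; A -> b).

S -> g | Sg | gL; L -> d | g | Sg | gL | Sgd | ddL; P -> g | Sg | gL

Unit productions: L->P, P->S.
Unit pairs (A ⇒* B via units): (L,P), (L,S), (P,S).
S: inherits non-unit rules of {S} → Sg | g | gL.
L: inherits non-unit rules of {L, P, S} → Sg | Sgd | d | ddL | g | gL.
P: inherits non-unit rules of {P, S} → Sg | g | gL.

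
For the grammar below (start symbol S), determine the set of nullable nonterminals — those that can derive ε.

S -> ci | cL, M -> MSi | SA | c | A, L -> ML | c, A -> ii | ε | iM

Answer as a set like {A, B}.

{A, M}

Directly nullable (have an ε-rule): {A}.
M is nullable via M -> A (every symbol on the right is already known nullable).
Not nullable: L, S — each has a terminal in every rule's right-hand side or depends on a non-nullable symbol.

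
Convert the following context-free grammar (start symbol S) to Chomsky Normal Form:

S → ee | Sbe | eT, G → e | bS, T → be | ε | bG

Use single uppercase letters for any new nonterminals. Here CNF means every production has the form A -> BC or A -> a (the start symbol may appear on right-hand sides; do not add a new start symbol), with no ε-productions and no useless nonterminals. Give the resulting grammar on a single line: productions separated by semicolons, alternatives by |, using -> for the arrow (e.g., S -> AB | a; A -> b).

S -> e | BB | BT | SC; A -> b; B -> e; C -> AB; G -> e | AS; T -> AB | AG

Nullable: {T}; after ε-elimination: S -> e | eT | ee | Sbe; G -> e | bS; T -> bG | be.
No unit productions to eliminate.
TERM: introduce A -> b, B -> e and substitute in every rule of length ≥2.
BIN: S -> SAB becomes S -> SC, C -> AB.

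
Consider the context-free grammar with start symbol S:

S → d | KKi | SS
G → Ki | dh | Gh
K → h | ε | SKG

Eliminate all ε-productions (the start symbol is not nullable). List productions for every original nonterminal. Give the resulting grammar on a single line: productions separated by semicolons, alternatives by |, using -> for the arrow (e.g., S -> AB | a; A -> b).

Nullable set: {K}.
S -> KKi: K, K nullable, giving KKi | Ki | i.
G -> Ki: K nullable, giving Ki | i.
Drop K -> ε.
K -> SKG: K nullable, giving SG | SKG.
Unchanged (no nullable symbols): S -> SS; S -> d; G -> Gh; G -> dh; K -> h.

S -> d | i | Ki | SS | KKi; G -> i | Gh | Ki | dh; K -> h | SG | SKG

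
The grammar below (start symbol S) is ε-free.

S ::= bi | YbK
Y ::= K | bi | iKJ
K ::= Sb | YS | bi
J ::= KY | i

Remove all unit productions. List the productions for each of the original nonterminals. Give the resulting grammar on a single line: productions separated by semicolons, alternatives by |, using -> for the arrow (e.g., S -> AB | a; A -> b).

Unit productions: Y->K.
Unit pairs (A ⇒* B via units): (Y,K).
S: inherits non-unit rules of {S} → YbK | bi.
J: inherits non-unit rules of {J} → KY | i.
K: inherits non-unit rules of {K} → Sb | YS | bi.
Y: inherits non-unit rules of {K, Y} → Sb | YS | bi | iKJ.

S -> bi | YbK; J -> i | KY; K -> Sb | YS | bi; Y -> Sb | YS | bi | iKJ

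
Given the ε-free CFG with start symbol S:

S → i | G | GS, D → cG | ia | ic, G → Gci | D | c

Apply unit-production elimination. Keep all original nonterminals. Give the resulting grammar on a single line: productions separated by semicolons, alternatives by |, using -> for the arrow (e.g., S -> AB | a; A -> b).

Unit productions: G->D, S->G.
Unit pairs (A ⇒* B via units): (G,D), (S,D), (S,G).
S: inherits non-unit rules of {D, G, S} → GS | Gci | c | cG | i | ia | ic.
D: inherits non-unit rules of {D} → cG | ia | ic.
G: inherits non-unit rules of {D, G} → Gci | c | cG | ia | ic.

S -> c | i | GS | cG | ia | ic | Gci; D -> cG | ia | ic; G -> c | cG | ia | ic | Gci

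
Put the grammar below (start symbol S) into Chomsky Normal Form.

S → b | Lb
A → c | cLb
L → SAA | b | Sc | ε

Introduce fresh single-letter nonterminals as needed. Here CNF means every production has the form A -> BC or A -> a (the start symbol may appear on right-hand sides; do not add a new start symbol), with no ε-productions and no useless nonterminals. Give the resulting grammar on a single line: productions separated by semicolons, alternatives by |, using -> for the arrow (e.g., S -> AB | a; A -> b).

Nullable: {L}; after ε-elimination: S -> b | Lb; A -> c | cb | cLb; L -> b | Sc | SAA.
No unit productions to eliminate.
TERM: introduce C -> b, B -> c and substitute in every rule of length ≥2.
BIN: A -> BLC becomes A -> BD, D -> LC; L -> SAA becomes L -> SE, E -> AA.

S -> b | LC; A -> c | BC | BD; B -> c; C -> b; D -> LC; E -> AA; L -> b | SB | SE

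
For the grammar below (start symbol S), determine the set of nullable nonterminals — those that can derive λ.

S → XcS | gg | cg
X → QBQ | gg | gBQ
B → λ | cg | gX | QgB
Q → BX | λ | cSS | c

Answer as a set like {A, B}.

Directly nullable (have an ε-rule): {B, Q}.
X is nullable via X -> QBQ (every symbol on the right is already known nullable).
Not nullable: S — each has a terminal in every rule's right-hand side or depends on a non-nullable symbol.

{B, Q, X}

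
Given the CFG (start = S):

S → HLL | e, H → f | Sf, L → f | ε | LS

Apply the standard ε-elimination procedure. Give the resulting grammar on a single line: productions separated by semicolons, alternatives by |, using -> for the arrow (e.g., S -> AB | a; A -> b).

Nullable set: {L}.
S -> HLL: L, L nullable, giving H | HL | HLL.
Drop L -> ε.
L -> LS: L nullable, giving LS | S.
Unchanged (no nullable symbols): S -> e; H -> Sf; H -> f; L -> f.

S -> H | e | HL | HLL; H -> f | Sf; L -> S | f | LS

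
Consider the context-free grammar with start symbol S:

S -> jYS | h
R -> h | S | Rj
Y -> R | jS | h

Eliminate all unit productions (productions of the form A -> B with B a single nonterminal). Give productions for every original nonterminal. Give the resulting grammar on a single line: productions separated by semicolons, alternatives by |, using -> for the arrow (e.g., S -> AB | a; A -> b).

S -> h | jYS; R -> h | Rj | jYS; Y -> h | Rj | jS | jYS

Unit productions: R->S, Y->R.
Unit pairs (A ⇒* B via units): (R,S), (Y,R), (Y,S).
S: inherits non-unit rules of {S} → h | jYS.
R: inherits non-unit rules of {R, S} → Rj | h | jYS.
Y: inherits non-unit rules of {R, S, Y} → Rj | h | jS | jYS.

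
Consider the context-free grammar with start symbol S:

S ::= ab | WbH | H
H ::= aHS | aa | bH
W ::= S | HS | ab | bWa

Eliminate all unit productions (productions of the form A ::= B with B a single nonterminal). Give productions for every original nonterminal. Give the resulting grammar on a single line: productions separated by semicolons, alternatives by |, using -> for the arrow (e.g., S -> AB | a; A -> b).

Unit productions: S->H, W->S.
Unit pairs (A ⇒* B via units): (S,H), (W,H), (W,S).
S: inherits non-unit rules of {H, S} → WbH | aHS | aa | ab | bH.
H: inherits non-unit rules of {H} → aHS | aa | bH.
W: inherits non-unit rules of {H, S, W} → HS | WbH | aHS | aa | ab | bH | bWa.

S -> aa | ab | bH | WbH | aHS; H -> aa | bH | aHS; W -> HS | aa | ab | bH | WbH | aHS | bWa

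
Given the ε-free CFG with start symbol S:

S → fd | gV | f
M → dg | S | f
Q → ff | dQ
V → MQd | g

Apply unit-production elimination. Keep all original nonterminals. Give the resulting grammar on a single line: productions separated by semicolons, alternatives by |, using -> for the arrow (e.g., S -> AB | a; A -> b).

Unit productions: M->S.
Unit pairs (A ⇒* B via units): (M,S).
S: inherits non-unit rules of {S} → f | fd | gV.
M: inherits non-unit rules of {M, S} → dg | f | fd | gV.
Q: inherits non-unit rules of {Q} → dQ | ff.
V: inherits non-unit rules of {V} → MQd | g.

S -> f | fd | gV; M -> f | dg | fd | gV; Q -> dQ | ff; V -> g | MQd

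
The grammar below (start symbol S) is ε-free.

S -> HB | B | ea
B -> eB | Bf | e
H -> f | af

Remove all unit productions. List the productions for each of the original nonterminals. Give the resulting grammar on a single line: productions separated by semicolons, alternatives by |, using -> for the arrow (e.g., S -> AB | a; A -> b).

Unit productions: S->B.
Unit pairs (A ⇒* B via units): (S,B).
S: inherits non-unit rules of {B, S} → Bf | HB | e | eB | ea.
B: inherits non-unit rules of {B} → Bf | e | eB.
H: inherits non-unit rules of {H} → af | f.

S -> e | Bf | HB | eB | ea; B -> e | Bf | eB; H -> f | af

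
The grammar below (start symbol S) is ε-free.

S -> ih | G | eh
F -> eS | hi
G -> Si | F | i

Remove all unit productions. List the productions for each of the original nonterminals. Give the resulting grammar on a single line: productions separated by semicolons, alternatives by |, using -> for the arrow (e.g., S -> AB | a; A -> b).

Unit productions: G->F, S->G.
Unit pairs (A ⇒* B via units): (G,F), (S,F), (S,G).
S: inherits non-unit rules of {F, G, S} → Si | eS | eh | hi | i | ih.
F: inherits non-unit rules of {F} → eS | hi.
G: inherits non-unit rules of {F, G} → Si | eS | hi | i.

S -> i | Si | eS | eh | hi | ih; F -> eS | hi; G -> i | Si | eS | hi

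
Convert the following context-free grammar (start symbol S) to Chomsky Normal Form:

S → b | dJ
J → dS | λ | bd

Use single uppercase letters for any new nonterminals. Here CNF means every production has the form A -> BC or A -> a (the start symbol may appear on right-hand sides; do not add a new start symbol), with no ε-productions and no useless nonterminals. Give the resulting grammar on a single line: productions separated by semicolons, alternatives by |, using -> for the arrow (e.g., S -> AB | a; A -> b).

S -> b | d | BJ; A -> b; B -> d; J -> AB | BS

Nullable: {J}; after ε-elimination: S -> b | d | dJ; J -> bd | dS.
No unit productions to eliminate.
TERM: introduce A -> b, B -> d and substitute in every rule of length ≥2.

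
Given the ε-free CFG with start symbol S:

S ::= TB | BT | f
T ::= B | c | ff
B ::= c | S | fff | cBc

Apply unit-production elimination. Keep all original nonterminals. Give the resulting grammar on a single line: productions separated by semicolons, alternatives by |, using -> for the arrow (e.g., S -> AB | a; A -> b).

Unit productions: B->S, T->B.
Unit pairs (A ⇒* B via units): (B,S), (T,B), (T,S).
S: inherits non-unit rules of {S} → BT | TB | f.
B: inherits non-unit rules of {B, S} → BT | TB | c | cBc | f | fff.
T: inherits non-unit rules of {B, S, T} → BT | TB | c | cBc | f | ff | fff.

S -> f | BT | TB; B -> c | f | BT | TB | cBc | fff; T -> c | f | BT | TB | ff | cBc | fff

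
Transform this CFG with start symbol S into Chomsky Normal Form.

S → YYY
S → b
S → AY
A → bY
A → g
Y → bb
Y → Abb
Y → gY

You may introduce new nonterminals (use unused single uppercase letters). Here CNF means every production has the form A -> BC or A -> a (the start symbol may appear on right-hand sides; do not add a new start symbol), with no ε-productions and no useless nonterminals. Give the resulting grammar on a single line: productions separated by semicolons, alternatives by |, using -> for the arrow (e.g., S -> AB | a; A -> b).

No ε-productions.
No unit productions to eliminate.
TERM: introduce B -> b, C -> g and substitute in every rule of length ≥2.
BIN: S -> YYY becomes S -> YD, D -> YY; Y -> ABB becomes Y -> AE, E -> BB.

S -> b | AY | YD; A -> g | BY; B -> b; C -> g; D -> YY; E -> BB; Y -> AE | BB | CY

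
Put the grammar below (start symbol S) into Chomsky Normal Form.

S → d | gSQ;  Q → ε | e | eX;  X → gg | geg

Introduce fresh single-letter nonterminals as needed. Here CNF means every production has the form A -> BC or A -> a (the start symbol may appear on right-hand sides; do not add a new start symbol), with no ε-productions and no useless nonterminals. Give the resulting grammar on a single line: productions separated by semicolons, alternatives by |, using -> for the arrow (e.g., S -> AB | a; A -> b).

Nullable: {Q}; after ε-elimination: S -> d | gS | gSQ; Q -> e | eX; X -> gg | geg.
No unit productions to eliminate.
TERM: introduce A -> e, B -> g and substitute in every rule of length ≥2.
BIN: S -> BSQ becomes S -> BC, C -> SQ; X -> BAB becomes X -> BD, D -> AB.

S -> d | BC | BS; A -> e; B -> g; C -> SQ; D -> AB; Q -> e | AX; X -> BB | BD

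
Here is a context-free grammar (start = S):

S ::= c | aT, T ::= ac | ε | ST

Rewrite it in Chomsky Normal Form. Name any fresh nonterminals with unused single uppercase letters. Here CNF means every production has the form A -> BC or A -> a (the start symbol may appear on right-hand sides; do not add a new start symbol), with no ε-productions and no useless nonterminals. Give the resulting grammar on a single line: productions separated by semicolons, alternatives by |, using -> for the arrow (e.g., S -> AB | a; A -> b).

S -> a | c | AT; A -> a; B -> c; T -> a | c | AB | AT | ST

Nullable: {T}; after ε-elimination: S -> a | c | aT; T -> S | ST | ac.
After unit-elimination: S -> a | c | aT; T -> a | c | ST | aT | ac.
TERM: introduce A -> a, B -> c and substitute in every rule of length ≥2.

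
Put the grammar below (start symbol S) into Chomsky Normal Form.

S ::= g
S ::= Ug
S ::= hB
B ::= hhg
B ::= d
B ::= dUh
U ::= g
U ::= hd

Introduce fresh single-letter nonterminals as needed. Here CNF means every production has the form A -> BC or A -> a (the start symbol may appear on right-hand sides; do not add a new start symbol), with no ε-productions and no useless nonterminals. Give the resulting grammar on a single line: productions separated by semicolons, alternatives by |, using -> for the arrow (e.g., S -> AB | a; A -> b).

No ε-productions.
No unit productions to eliminate.
TERM: introduce A -> d, D -> g, C -> h and substitute in every rule of length ≥2.
BIN: B -> AUC becomes B -> AE, E -> UC; B -> CCD becomes B -> CF, F -> CD.

S -> g | CB | UD; A -> d; B -> d | AE | CF; C -> h; D -> g; E -> UC; F -> CD; U -> g | CA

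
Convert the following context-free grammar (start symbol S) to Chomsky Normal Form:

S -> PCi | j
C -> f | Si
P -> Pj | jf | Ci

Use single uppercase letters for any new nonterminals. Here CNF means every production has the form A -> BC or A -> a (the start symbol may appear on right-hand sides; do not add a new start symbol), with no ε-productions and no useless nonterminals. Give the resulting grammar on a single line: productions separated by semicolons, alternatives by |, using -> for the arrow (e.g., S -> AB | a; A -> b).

S -> j | PE; A -> i; B -> j; C -> f | SA; D -> f; E -> CA; P -> BD | CA | PB

No ε-productions.
No unit productions to eliminate.
TERM: introduce D -> f, A -> i, B -> j and substitute in every rule of length ≥2.
BIN: S -> PCA becomes S -> PE, E -> CA.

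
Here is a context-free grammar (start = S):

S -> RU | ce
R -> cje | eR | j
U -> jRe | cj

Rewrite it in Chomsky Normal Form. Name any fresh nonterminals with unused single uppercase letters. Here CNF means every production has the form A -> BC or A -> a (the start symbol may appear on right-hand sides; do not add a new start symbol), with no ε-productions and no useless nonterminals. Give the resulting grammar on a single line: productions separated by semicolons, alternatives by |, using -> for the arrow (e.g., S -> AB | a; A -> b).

No ε-productions.
No unit productions to eliminate.
TERM: introduce A -> c, C -> e, B -> j and substitute in every rule of length ≥2.
BIN: R -> ABC becomes R -> AD, D -> BC; U -> BRC becomes U -> BE, E -> RC.

S -> AC | RU; A -> c; B -> j; C -> e; D -> BC; E -> RC; R -> j | AD | CR; U -> AB | BE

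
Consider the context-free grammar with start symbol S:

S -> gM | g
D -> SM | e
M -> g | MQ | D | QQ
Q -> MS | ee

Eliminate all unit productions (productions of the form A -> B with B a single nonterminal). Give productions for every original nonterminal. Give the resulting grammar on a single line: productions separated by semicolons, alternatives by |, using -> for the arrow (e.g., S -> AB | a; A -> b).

Unit productions: M->D.
Unit pairs (A ⇒* B via units): (M,D).
S: inherits non-unit rules of {S} → g | gM.
D: inherits non-unit rules of {D} → SM | e.
M: inherits non-unit rules of {D, M} → MQ | QQ | SM | e | g.
Q: inherits non-unit rules of {Q} → MS | ee.

S -> g | gM; D -> e | SM; M -> e | g | MQ | QQ | SM; Q -> MS | ee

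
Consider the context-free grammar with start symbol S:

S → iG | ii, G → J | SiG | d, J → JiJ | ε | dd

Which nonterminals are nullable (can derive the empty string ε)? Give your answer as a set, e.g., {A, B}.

{G, J}

Directly nullable (have an ε-rule): {J}.
G is nullable via G -> J (every symbol on the right is already known nullable).
Not nullable: S — each has a terminal in every rule's right-hand side or depends on a non-nullable symbol.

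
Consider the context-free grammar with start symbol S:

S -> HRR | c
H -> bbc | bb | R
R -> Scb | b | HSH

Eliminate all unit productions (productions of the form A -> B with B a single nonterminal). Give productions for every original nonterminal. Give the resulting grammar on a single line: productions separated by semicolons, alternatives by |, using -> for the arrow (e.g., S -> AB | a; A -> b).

Unit productions: H->R.
Unit pairs (A ⇒* B via units): (H,R).
S: inherits non-unit rules of {S} → HRR | c.
H: inherits non-unit rules of {H, R} → HSH | Scb | b | bb | bbc.
R: inherits non-unit rules of {R} → HSH | Scb | b.

S -> c | HRR; H -> b | bb | HSH | Scb | bbc; R -> b | HSH | Scb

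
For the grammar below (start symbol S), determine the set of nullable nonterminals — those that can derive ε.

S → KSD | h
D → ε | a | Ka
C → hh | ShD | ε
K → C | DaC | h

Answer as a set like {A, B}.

Directly nullable (have an ε-rule): {C, D}.
K is nullable via K -> C (every symbol on the right is already known nullable).
Not nullable: S — each has a terminal in every rule's right-hand side or depends on a non-nullable symbol.

{C, D, K}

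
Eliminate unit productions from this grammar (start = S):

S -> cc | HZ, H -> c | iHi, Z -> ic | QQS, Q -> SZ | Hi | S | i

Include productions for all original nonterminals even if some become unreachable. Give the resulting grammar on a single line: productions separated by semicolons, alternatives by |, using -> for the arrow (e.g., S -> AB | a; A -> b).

S -> HZ | cc; H -> c | iHi; Q -> i | HZ | Hi | SZ | cc; Z -> ic | QQS

Unit productions: Q->S.
Unit pairs (A ⇒* B via units): (Q,S).
S: inherits non-unit rules of {S} → HZ | cc.
H: inherits non-unit rules of {H} → c | iHi.
Q: inherits non-unit rules of {Q, S} → HZ | Hi | SZ | cc | i.
Z: inherits non-unit rules of {Z} → QQS | ic.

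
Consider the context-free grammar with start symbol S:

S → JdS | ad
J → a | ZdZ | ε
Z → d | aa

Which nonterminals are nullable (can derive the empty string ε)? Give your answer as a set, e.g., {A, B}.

Directly nullable (have an ε-rule): {J}.
Not nullable: S, Z — each has a terminal in every rule's right-hand side or depends on a non-nullable symbol.

{J}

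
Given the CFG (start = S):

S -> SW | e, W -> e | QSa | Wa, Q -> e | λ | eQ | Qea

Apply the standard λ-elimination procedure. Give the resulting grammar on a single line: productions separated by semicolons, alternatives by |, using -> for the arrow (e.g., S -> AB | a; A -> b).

Nullable set: {Q}.
Drop Q -> λ.
Q -> Qea: Q nullable, giving Qea | ea.
Q -> eQ: Q nullable, giving e | eQ.
W -> QSa: Q nullable, giving QSa | Sa.
Unchanged (no nullable symbols): S -> SW; S -> e; Q -> e; W -> Wa; W -> e.

S -> e | SW; Q -> e | eQ | ea | Qea; W -> e | Sa | Wa | QSa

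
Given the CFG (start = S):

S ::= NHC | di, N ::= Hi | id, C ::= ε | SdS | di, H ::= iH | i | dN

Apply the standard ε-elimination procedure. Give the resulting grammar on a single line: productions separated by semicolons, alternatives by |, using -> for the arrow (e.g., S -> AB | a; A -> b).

S -> NH | di | NHC; C -> di | SdS; H -> i | dN | iH; N -> Hi | id

Nullable set: {C}.
S -> NHC: C nullable, giving NH | NHC.
Drop C -> ε.
Unchanged (no nullable symbols): S -> di; C -> SdS; C -> di; H -> dN; H -> i; H -> iH; N -> Hi; N -> id.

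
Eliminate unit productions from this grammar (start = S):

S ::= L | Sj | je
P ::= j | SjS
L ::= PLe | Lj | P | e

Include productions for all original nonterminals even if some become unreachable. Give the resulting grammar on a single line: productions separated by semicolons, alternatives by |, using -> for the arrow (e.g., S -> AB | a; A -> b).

S -> e | j | Lj | Sj | je | PLe | SjS; L -> e | j | Lj | PLe | SjS; P -> j | SjS

Unit productions: L->P, S->L.
Unit pairs (A ⇒* B via units): (L,P), (S,L), (S,P).
S: inherits non-unit rules of {L, P, S} → Lj | PLe | Sj | SjS | e | j | je.
L: inherits non-unit rules of {L, P} → Lj | PLe | SjS | e | j.
P: inherits non-unit rules of {P} → SjS | j.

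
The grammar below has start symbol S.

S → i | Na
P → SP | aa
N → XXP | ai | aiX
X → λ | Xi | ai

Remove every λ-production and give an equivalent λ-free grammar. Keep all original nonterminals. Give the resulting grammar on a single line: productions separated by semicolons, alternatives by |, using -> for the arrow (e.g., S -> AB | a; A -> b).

S -> i | Na; N -> P | XP | ai | XXP | aiX; P -> SP | aa; X -> i | Xi | ai

Nullable set: {X}.
N -> XXP: X, X nullable, giving P | XP | XXP.
N -> aiX: X nullable, giving ai | aiX.
Drop X -> λ.
X -> Xi: X nullable, giving Xi | i.
Unchanged (no nullable symbols): S -> Na; S -> i; N -> ai; P -> SP; P -> aa; X -> ai.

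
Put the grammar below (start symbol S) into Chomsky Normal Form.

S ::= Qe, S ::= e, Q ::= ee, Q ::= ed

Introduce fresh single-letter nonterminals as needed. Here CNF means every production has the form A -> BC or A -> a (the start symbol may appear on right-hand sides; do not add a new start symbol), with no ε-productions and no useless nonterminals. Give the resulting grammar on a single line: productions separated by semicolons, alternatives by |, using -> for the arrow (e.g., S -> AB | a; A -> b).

No ε-productions.
No unit productions to eliminate.
TERM: introduce B -> d, A -> e and substitute in every rule of length ≥2.

S -> e | QA; A -> e; B -> d; Q -> AA | AB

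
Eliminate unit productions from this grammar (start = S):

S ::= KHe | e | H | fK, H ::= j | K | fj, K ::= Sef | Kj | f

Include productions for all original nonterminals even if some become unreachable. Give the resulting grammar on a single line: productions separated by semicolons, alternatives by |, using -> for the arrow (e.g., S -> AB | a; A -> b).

S -> e | f | j | Kj | fK | fj | KHe | Sef; H -> f | j | Kj | fj | Sef; K -> f | Kj | Sef

Unit productions: H->K, S->H.
Unit pairs (A ⇒* B via units): (H,K), (S,H), (S,K).
S: inherits non-unit rules of {H, K, S} → KHe | Kj | Sef | e | f | fK | fj | j.
H: inherits non-unit rules of {H, K} → Kj | Sef | f | fj | j.
K: inherits non-unit rules of {K} → Kj | Sef | f.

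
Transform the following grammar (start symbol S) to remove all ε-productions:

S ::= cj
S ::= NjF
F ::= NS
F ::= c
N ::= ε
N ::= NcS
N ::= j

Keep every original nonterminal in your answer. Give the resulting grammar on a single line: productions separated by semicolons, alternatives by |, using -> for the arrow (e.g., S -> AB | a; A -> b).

S -> cj | jF | NjF; F -> S | c | NS; N -> j | cS | NcS

Nullable set: {N}.
S -> NjF: N nullable, giving NjF | jF.
F -> NS: N nullable, giving NS | S.
Drop N -> ε.
N -> NcS: N nullable, giving NcS | cS.
Unchanged (no nullable symbols): S -> cj; F -> c; N -> j.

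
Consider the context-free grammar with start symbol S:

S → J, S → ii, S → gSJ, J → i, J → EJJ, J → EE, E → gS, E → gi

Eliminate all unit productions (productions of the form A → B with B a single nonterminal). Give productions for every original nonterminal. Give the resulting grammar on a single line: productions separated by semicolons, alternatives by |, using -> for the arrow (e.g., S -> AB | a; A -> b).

Unit productions: S->J.
Unit pairs (A ⇒* B via units): (S,J).
S: inherits non-unit rules of {J, S} → EE | EJJ | gSJ | i | ii.
E: inherits non-unit rules of {E} → gS | gi.
J: inherits non-unit rules of {J} → EE | EJJ | i.

S -> i | EE | ii | EJJ | gSJ; E -> gS | gi; J -> i | EE | EJJ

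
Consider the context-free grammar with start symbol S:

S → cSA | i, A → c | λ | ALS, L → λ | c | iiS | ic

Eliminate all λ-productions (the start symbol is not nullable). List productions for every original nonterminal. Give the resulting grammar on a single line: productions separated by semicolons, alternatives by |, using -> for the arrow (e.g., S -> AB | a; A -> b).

Nullable set: {A, L}.
S -> cSA: A nullable, giving cS | cSA.
Drop A -> λ.
A -> ALS: A, L nullable, giving ALS | AS | LS | S.
Drop L -> λ.
Unchanged (no nullable symbols): S -> i; A -> c; L -> c; L -> ic; L -> iiS.

S -> i | cS | cSA; A -> S | c | AS | LS | ALS; L -> c | ic | iiS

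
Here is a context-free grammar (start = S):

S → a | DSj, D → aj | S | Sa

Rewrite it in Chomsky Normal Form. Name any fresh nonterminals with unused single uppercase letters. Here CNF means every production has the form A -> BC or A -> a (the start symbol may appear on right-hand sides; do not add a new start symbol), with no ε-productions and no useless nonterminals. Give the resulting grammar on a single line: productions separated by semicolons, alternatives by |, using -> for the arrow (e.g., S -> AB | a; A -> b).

No ε-productions.
After unit-elimination: S -> a | DSj; D -> a | Sa | aj | DSj.
TERM: introduce B -> a, A -> j and substitute in every rule of length ≥2.
BIN: D -> DSA becomes D -> DC, C -> SA; S -> DSA becomes S -> DE, E -> SA.

S -> a | DE; A -> j; B -> a; C -> SA; D -> a | BA | DC | SB; E -> SA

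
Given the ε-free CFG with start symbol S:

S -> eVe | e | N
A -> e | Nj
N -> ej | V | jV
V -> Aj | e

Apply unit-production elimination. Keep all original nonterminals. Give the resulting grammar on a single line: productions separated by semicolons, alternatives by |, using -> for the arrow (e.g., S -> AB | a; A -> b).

Unit productions: N->V, S->N.
Unit pairs (A ⇒* B via units): (N,V), (S,N), (S,V).
S: inherits non-unit rules of {N, S, V} → Aj | e | eVe | ej | jV.
A: inherits non-unit rules of {A} → Nj | e.
N: inherits non-unit rules of {N, V} → Aj | e | ej | jV.
V: inherits non-unit rules of {V} → Aj | e.

S -> e | Aj | ej | jV | eVe; A -> e | Nj; N -> e | Aj | ej | jV; V -> e | Aj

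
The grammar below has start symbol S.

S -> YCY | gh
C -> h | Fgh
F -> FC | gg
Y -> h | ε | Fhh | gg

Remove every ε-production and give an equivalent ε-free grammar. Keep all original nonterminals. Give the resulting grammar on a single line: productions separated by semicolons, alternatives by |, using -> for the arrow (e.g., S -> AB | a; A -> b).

S -> C | CY | YC | gh | YCY; C -> h | Fgh; F -> FC | gg; Y -> h | gg | Fhh

Nullable set: {Y}.
S -> YCY: Y, Y nullable, giving C | CY | YC | YCY.
Drop Y -> ε.
Unchanged (no nullable symbols): S -> gh; C -> Fgh; C -> h; F -> FC; F -> gg; Y -> Fhh; Y -> gg; Y -> h.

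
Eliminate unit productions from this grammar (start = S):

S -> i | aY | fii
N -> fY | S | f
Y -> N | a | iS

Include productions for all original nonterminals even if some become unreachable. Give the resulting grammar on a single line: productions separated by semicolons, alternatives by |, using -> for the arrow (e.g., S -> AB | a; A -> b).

Unit productions: N->S, Y->N.
Unit pairs (A ⇒* B via units): (N,S), (Y,N), (Y,S).
S: inherits non-unit rules of {S} → aY | fii | i.
N: inherits non-unit rules of {N, S} → aY | f | fY | fii | i.
Y: inherits non-unit rules of {N, S, Y} → a | aY | f | fY | fii | i | iS.

S -> i | aY | fii; N -> f | i | aY | fY | fii; Y -> a | f | i | aY | fY | iS | fii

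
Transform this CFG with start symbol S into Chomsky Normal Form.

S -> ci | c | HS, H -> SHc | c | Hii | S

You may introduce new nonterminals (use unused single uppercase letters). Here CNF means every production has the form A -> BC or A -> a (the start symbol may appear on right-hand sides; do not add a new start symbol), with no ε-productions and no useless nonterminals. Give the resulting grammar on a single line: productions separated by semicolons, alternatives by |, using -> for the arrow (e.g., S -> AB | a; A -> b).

S -> c | BA | HS; A -> i; B -> c; C -> AA; D -> HB; H -> c | BA | HC | HS | SD

No ε-productions.
After unit-elimination: S -> c | HS | ci; H -> c | HS | ci | Hii | SHc.
TERM: introduce B -> c, A -> i and substitute in every rule of length ≥2.
BIN: H -> HAA becomes H -> HC, C -> AA; H -> SHB becomes H -> SD, D -> HB.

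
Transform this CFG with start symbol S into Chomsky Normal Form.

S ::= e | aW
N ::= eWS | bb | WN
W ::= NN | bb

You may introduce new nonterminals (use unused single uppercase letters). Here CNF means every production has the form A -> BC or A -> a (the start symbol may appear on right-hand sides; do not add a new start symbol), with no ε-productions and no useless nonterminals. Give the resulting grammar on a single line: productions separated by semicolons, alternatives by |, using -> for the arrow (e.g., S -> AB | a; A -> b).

No ε-productions.
No unit productions to eliminate.
TERM: introduce C -> a, A -> b, B -> e and substitute in every rule of length ≥2.
BIN: N -> BWS becomes N -> BD, D -> WS.

S -> e | CW; A -> b; B -> e; C -> a; D -> WS; N -> AA | BD | WN; W -> AA | NN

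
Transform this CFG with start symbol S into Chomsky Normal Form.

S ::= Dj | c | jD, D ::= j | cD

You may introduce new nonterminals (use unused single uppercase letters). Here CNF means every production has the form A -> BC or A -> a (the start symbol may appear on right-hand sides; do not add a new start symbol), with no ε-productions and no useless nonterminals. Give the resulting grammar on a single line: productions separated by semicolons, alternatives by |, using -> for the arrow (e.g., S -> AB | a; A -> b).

No ε-productions.
No unit productions to eliminate.
TERM: introduce A -> c, B -> j and substitute in every rule of length ≥2.

S -> c | BD | DB; A -> c; B -> j; D -> j | AD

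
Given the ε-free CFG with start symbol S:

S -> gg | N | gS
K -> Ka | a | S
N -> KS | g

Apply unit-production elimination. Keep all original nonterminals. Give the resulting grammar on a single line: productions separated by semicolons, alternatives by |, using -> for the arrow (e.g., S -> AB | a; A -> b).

S -> g | KS | gS | gg; K -> a | g | KS | Ka | gS | gg; N -> g | KS

Unit productions: K->S, S->N.
Unit pairs (A ⇒* B via units): (K,N), (K,S), (S,N).
S: inherits non-unit rules of {N, S} → KS | g | gS | gg.
K: inherits non-unit rules of {K, N, S} → KS | Ka | a | g | gS | gg.
N: inherits non-unit rules of {N} → KS | g.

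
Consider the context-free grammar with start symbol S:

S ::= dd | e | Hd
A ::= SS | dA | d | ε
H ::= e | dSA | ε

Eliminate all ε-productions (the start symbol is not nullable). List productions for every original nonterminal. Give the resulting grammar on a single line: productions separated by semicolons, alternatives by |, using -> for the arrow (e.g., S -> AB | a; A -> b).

Nullable set: {A, H}.
S -> Hd: H nullable, giving Hd | d.
Drop A -> ε.
A -> dA: A nullable, giving d | dA.
Drop H -> ε.
H -> dSA: A nullable, giving dS | dSA.
Unchanged (no nullable symbols): S -> dd; S -> e; A -> SS; A -> d; H -> e.

S -> d | e | Hd | dd; A -> d | SS | dA; H -> e | dS | dSA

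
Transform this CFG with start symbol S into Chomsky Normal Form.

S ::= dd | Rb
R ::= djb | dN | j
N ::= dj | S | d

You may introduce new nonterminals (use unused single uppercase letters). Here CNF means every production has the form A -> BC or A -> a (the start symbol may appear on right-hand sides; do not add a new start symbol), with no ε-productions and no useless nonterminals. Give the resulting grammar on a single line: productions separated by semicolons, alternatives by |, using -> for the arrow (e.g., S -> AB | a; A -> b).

No ε-productions.
After unit-elimination: S -> Rb | dd; N -> d | Rb | dd | dj; R -> j | dN | djb.
TERM: introduce A -> b, B -> d, C -> j and substitute in every rule of length ≥2.
BIN: R -> BCA becomes R -> BD, D -> CA.

S -> BB | RA; A -> b; B -> d; C -> j; D -> CA; N -> d | BB | BC | RA; R -> j | BD | BN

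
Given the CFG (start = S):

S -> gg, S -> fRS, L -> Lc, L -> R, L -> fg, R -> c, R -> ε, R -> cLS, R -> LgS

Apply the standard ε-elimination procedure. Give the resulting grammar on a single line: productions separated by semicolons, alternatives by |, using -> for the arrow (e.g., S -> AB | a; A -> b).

S -> fS | gg | fRS; L -> R | c | Lc | fg; R -> c | cS | gS | LgS | cLS

Nullable set: {L, R}.
S -> fRS: R nullable, giving fRS | fS.
L -> Lc: L nullable, giving Lc | c.
L -> R: R nullable, giving R.
Drop R -> ε.
R -> LgS: L nullable, giving LgS | gS.
R -> cLS: L nullable, giving cLS | cS.
Unchanged (no nullable symbols): S -> gg; L -> fg; R -> c.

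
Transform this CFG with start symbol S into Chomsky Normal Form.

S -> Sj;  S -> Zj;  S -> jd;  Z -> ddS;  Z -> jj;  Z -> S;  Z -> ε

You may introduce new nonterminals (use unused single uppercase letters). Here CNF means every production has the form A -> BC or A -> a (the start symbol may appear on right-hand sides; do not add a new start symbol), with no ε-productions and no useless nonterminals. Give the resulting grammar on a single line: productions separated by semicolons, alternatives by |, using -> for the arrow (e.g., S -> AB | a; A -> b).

Nullable: {Z}; after ε-elimination: S -> j | Sj | Zj | jd; Z -> S | jj | ddS.
After unit-elimination: S -> j | Sj | Zj | jd; Z -> j | Sj | Zj | jd | jj | ddS.
TERM: introduce B -> d, A -> j and substitute in every rule of length ≥2.
BIN: Z -> BBS becomes Z -> BC, C -> BS.

S -> j | AB | SA | ZA; A -> j; B -> d; C -> BS; Z -> j | AA | AB | BC | SA | ZA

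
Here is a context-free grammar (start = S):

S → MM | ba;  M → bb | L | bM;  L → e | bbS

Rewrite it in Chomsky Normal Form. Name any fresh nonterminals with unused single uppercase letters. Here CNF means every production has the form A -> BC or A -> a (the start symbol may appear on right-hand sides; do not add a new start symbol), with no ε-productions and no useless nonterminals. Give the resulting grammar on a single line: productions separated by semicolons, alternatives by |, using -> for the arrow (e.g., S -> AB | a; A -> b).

S -> AB | MM; A -> b; B -> a; D -> AS; M -> e | AA | AD | AM

No ε-productions.
After unit-elimination: S -> MM | ba; L -> e | bbS; M -> e | bM | bb | bbS.
TERM: introduce B -> a, A -> b and substitute in every rule of length ≥2.
BIN: L -> AAS becomes L -> AC, C -> AS; M -> AAS becomes M -> AD, D -> AS.
Drop unreachable/unproductive: L.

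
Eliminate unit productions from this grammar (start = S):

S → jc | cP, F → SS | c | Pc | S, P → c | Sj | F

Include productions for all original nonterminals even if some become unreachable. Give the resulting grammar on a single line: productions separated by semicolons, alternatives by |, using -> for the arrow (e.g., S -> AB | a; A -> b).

Unit productions: F->S, P->F.
Unit pairs (A ⇒* B via units): (F,S), (P,F), (P,S).
S: inherits non-unit rules of {S} → cP | jc.
F: inherits non-unit rules of {F, S} → Pc | SS | c | cP | jc.
P: inherits non-unit rules of {F, P, S} → Pc | SS | Sj | c | cP | jc.

S -> cP | jc; F -> c | Pc | SS | cP | jc; P -> c | Pc | SS | Sj | cP | jc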